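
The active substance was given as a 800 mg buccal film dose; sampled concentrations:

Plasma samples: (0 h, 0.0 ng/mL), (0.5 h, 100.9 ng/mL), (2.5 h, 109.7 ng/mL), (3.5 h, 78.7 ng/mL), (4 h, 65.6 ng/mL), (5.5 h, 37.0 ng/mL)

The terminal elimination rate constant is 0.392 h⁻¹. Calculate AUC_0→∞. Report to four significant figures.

Trapezoidal AUC_0→5.5:
  [0→0.5]: (0.0+100.9)/2 × 0.5 = 25.225
  [0.5→2.5]: (100.9+109.7)/2 × 2 = 210.6
  [2.5→3.5]: (109.7+78.7)/2 × 1 = 94.2
  [3.5→4]: (78.7+65.6)/2 × 0.5 = 36.075
  [4→5.5]: (65.6+37.0)/2 × 1.5 = 76.95
  Sum = 443.05 ng/mL·h
Extrapolated tail: C_last / k_e = 37.0 / 0.392 = 94.388
AUC_0→∞ = 443.05 + 94.388 = 537.438 ng/mL·h

AUC = 537.4 ng/mL·h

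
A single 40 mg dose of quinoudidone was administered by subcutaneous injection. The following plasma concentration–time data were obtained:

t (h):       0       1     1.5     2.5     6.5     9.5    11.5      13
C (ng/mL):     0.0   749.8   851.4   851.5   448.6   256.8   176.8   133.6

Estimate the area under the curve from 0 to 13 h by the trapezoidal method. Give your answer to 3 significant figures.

Trapezoidal AUC_0→13:
  [0→1]: (0.0+749.8)/2 × 1 = 374.9
  [1→1.5]: (749.8+851.4)/2 × 0.5 = 400.3
  [1.5→2.5]: (851.4+851.5)/2 × 1 = 851.45
  [2.5→6.5]: (851.5+448.6)/2 × 4 = 2600.2
  [6.5→9.5]: (448.6+256.8)/2 × 3 = 1058.1
  [9.5→11.5]: (256.8+176.8)/2 × 2 = 433.6
  [11.5→13]: (176.8+133.6)/2 × 1.5 = 232.8
  Sum = 5951.35 ng/mL·h

AUC = 5950 ng/mL·h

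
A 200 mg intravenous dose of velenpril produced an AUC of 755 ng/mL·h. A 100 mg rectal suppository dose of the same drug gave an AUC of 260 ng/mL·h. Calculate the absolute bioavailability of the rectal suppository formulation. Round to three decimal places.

F = (AUC_ev / D_ev) / (AUC_iv / D_iv)
  = (260/100) / (755/200)
  = 2.6 / 3.775 = 0.6887

F = 0.689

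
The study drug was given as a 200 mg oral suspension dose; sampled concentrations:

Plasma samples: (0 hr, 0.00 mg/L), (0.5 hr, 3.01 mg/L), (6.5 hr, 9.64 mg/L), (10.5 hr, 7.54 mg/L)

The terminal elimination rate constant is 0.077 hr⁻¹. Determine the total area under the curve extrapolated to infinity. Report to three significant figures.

AUC = 171 mg/L·hr

Trapezoidal AUC_0→10.5:
  [0→0.5]: (0.00+3.01)/2 × 0.5 = 0.7525
  [0.5→6.5]: (3.01+9.64)/2 × 6 = 37.95
  [6.5→10.5]: (9.64+7.54)/2 × 4 = 34.36
  Sum = 73.0625 mg/L·hr
Extrapolated tail: C_last / k_e = 7.54 / 0.077 = 97.922
AUC_0→∞ = 73.0625 + 97.922 = 170.9845 mg/L·hr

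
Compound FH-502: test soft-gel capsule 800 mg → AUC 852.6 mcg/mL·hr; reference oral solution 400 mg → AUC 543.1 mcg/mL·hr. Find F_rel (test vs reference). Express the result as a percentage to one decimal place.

F_rel = (AUC_test/D_test) / (AUC_ref/D_ref)
      = (852.6/800) / (543.1/400)
      = 1.06575 / 1.35775 = 0.7849 = 78.49%

F_rel = 78.5%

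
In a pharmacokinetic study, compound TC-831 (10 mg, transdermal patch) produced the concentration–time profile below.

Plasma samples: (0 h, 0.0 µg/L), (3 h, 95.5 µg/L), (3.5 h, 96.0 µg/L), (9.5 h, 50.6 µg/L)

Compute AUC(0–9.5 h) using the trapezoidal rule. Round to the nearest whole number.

AUC = 631 µg/L·h

Trapezoidal AUC_0→9.5:
  [0→3]: (0.0+95.5)/2 × 3 = 143.25
  [3→3.5]: (95.5+96.0)/2 × 0.5 = 47.875
  [3.5→9.5]: (96.0+50.6)/2 × 6 = 439.8
  Sum = 630.925 µg/L·h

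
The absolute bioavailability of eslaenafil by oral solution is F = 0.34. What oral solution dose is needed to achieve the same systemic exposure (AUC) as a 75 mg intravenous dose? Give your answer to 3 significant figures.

For equal systemic exposure: F × D_ev = D_iv
D_ev = D_iv / F = 75 / 0.34 = 220.588 mg

D_oral = 221 mg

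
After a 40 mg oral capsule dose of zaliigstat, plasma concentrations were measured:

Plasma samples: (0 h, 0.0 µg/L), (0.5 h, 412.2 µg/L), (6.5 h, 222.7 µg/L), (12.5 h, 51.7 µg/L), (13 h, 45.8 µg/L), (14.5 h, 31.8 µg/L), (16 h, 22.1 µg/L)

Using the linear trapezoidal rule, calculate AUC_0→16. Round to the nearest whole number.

Trapezoidal AUC_0→16:
  [0→0.5]: (0.0+412.2)/2 × 0.5 = 103.05
  [0.5→6.5]: (412.2+222.7)/2 × 6 = 1904.7
  [6.5→12.5]: (222.7+51.7)/2 × 6 = 823.2
  [12.5→13]: (51.7+45.8)/2 × 0.5 = 24.375
  [13→14.5]: (45.8+31.8)/2 × 1.5 = 58.2
  [14.5→16]: (31.8+22.1)/2 × 1.5 = 40.425
  Sum = 2953.95 µg/L·h

AUC = 2954 µg/L·h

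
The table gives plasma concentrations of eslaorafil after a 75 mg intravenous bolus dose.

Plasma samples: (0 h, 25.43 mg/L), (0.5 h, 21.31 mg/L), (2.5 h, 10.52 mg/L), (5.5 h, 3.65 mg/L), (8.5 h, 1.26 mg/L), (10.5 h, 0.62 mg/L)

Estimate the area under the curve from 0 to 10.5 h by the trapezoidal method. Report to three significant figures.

AUC = 74.0 mg/L·h

Trapezoidal AUC_0→10.5:
  [0→0.5]: (25.43+21.31)/2 × 0.5 = 11.685
  [0.5→2.5]: (21.31+10.52)/2 × 2 = 31.83
  [2.5→5.5]: (10.52+3.65)/2 × 3 = 21.255
  [5.5→8.5]: (3.65+1.26)/2 × 3 = 7.365
  [8.5→10.5]: (1.26+0.62)/2 × 2 = 1.88
  Sum = 74.015 mg/L·h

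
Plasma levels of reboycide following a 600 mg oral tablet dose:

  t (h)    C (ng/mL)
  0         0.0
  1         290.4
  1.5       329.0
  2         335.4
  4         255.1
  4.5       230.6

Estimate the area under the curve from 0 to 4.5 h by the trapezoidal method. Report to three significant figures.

AUC = 1180 ng/mL·h

Trapezoidal AUC_0→4.5:
  [0→1]: (0.0+290.4)/2 × 1 = 145.2
  [1→1.5]: (290.4+329.0)/2 × 0.5 = 154.85
  [1.5→2]: (329.0+335.4)/2 × 0.5 = 166.1
  [2→4]: (335.4+255.1)/2 × 2 = 590.5
  [4→4.5]: (255.1+230.6)/2 × 0.5 = 121.425
  Sum = 1178.075 ng/mL·h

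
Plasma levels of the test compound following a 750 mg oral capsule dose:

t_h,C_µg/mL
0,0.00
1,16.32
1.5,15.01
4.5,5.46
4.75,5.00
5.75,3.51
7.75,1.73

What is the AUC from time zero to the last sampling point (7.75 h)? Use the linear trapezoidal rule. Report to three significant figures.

Trapezoidal AUC_0→7.75:
  [0→1]: (0.00+16.32)/2 × 1 = 8.16
  [1→1.5]: (16.32+15.01)/2 × 0.5 = 7.8325
  [1.5→4.5]: (15.01+5.46)/2 × 3 = 30.705
  [4.5→4.75]: (5.46+5.00)/2 × 0.25 = 1.3075
  [4.75→5.75]: (5.00+3.51)/2 × 1 = 4.255
  [5.75→7.75]: (3.51+1.73)/2 × 2 = 5.24
  Sum = 57.5 µg/mL·h

AUC = 57.5 µg/mL·h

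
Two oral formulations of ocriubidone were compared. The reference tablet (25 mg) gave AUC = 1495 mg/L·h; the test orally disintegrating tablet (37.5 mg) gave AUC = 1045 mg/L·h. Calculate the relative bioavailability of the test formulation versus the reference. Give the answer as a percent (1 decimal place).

F_rel = (AUC_test/D_test) / (AUC_ref/D_ref)
      = (1045/37.5) / (1495/25)
      = 27.8667 / 59.8 = 0.4660 = 46.60%

F_rel = 46.6%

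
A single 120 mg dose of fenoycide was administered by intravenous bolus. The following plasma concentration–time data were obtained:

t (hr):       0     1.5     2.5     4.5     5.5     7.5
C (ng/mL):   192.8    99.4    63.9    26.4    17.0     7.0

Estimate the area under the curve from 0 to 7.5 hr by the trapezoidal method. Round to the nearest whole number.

AUC = 437 ng/mL·hr

Trapezoidal AUC_0→7.5:
  [0→1.5]: (192.8+99.4)/2 × 1.5 = 219.15
  [1.5→2.5]: (99.4+63.9)/2 × 1 = 81.65
  [2.5→4.5]: (63.9+26.4)/2 × 2 = 90.3
  [4.5→5.5]: (26.4+17.0)/2 × 1 = 21.7
  [5.5→7.5]: (17.0+7.0)/2 × 2 = 24.0
  Sum = 436.8 ng/mL·hr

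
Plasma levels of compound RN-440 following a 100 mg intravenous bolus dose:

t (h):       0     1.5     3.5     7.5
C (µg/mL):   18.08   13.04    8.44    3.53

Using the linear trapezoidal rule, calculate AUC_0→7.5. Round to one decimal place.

Trapezoidal AUC_0→7.5:
  [0→1.5]: (18.08+13.04)/2 × 1.5 = 23.34
  [1.5→3.5]: (13.04+8.44)/2 × 2 = 21.48
  [3.5→7.5]: (8.44+3.53)/2 × 4 = 23.94
  Sum = 68.76 µg/mL·h

AUC = 68.8 µg/mL·h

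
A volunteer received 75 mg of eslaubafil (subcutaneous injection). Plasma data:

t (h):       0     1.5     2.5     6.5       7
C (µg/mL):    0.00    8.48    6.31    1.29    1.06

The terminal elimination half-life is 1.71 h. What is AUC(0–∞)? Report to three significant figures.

Trapezoidal AUC_0→7:
  [0→1.5]: (0.00+8.48)/2 × 1.5 = 6.36
  [1.5→2.5]: (8.48+6.31)/2 × 1 = 7.395
  [2.5→6.5]: (6.31+1.29)/2 × 4 = 15.2
  [6.5→7]: (1.29+1.06)/2 × 0.5 = 0.5875
  Sum = 29.5425 µg/mL·h
k_e = ln2 / t½ = 0.693147 / 1.71 = 0.4053 h^-1
Extrapolated tail: C_last / k_e = 1.06 / 0.4053 = 2.615
AUC_0→∞ = 29.5425 + 2.615 = 32.1575 µg/mL·h

AUC = 32.2 µg/mL·h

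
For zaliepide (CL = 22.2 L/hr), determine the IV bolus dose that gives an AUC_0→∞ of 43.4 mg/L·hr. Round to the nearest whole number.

Dose_iv = CL × AUC_0→∞
     = 22.2 × 43.4 = 963.48 mg

Dose = 963 mg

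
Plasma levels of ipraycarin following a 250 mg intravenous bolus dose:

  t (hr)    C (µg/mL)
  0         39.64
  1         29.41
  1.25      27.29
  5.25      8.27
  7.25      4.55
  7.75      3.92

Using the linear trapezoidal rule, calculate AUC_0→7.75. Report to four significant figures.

AUC = 127.7 µg/mL·hr

Trapezoidal AUC_0→7.75:
  [0→1]: (39.64+29.41)/2 × 1 = 34.525
  [1→1.25]: (29.41+27.29)/2 × 0.25 = 7.0875
  [1.25→5.25]: (27.29+8.27)/2 × 4 = 71.12
  [5.25→7.25]: (8.27+4.55)/2 × 2 = 12.82
  [7.25→7.75]: (4.55+3.92)/2 × 0.5 = 2.1175
  Sum = 127.67 µg/mL·hr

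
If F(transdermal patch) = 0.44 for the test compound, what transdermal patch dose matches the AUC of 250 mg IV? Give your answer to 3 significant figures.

D_transdermal = 568 mg

For equal systemic exposure: F × D_ev = D_iv
D_ev = D_iv / F = 250 / 0.44 = 568.182 mg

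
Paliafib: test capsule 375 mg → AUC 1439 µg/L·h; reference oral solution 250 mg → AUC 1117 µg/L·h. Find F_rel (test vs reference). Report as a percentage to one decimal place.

F_rel = (AUC_test/D_test) / (AUC_ref/D_ref)
      = (1439/375) / (1117/250)
      = 3.83733 / 4.468 = 0.8588 = 85.88%

F_rel = 85.9%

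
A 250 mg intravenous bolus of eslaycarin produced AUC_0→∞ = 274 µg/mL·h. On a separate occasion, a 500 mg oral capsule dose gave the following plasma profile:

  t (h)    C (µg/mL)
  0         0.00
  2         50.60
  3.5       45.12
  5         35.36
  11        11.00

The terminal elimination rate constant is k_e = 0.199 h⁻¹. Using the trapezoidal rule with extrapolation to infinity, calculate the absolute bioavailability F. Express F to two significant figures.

F = 0.69

Trapezoidal AUC_0→11 (oral capsule):
  [0→2]: (0.00+50.60)/2 × 2 = 50.6
  [2→3.5]: (50.60+45.12)/2 × 1.5 = 71.79
  [3.5→5]: (45.12+35.36)/2 × 1.5 = 60.36
  [5→11]: (35.36+11.00)/2 × 6 = 139.08
  Sum = 321.83 µg/mL·h
Tail: C_last/k_e = 11.00/0.199 = 55.276
AUC_0→∞ (oral capsule) = 321.83 + 55.276 = 377.106 µg/mL·h
F = (AUC_ev/D_ev)/(AUC_iv/D_iv) = (377.106/500)/(274/250) = 0.754212/1.096 = 0.6881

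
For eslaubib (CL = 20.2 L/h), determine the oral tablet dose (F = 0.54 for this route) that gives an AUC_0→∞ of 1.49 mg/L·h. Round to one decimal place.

Dose = 55.7 mg

Dose = CL × AUC_0→∞ / F
     = 20.2 × 1.49 / 0.54 = 55.737 mg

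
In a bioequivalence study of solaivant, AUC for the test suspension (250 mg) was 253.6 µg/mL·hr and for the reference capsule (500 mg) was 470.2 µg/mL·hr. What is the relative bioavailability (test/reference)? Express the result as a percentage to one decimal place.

F_rel = (AUC_test/D_test) / (AUC_ref/D_ref)
      = (253.6/250) / (470.2/500)
      = 1.0144 / 0.9404 = 1.0787 = 107.87%

F_rel = 107.9%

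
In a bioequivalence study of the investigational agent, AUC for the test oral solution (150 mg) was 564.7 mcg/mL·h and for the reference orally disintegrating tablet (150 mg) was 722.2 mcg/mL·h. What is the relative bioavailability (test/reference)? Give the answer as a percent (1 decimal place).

F_rel = (AUC_test/D_test) / (AUC_ref/D_ref)
      = (564.7/150) / (722.2/150)
      = 3.76467 / 4.81467 = 0.7819 = 78.19%

F_rel = 78.2%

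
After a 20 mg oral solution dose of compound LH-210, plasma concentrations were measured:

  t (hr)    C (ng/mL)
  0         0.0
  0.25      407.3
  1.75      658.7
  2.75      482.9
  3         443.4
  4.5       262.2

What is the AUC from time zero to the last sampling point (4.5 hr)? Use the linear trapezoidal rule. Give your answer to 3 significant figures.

Trapezoidal AUC_0→4.5:
  [0→0.25]: (0.0+407.3)/2 × 0.25 = 50.9125
  [0.25→1.75]: (407.3+658.7)/2 × 1.5 = 799.5
  [1.75→2.75]: (658.7+482.9)/2 × 1 = 570.8
  [2.75→3]: (482.9+443.4)/2 × 0.25 = 115.7875
  [3→4.5]: (443.4+262.2)/2 × 1.5 = 529.2
  Sum = 2066.2 ng/mL·hr

AUC = 2070 ng/mL·hr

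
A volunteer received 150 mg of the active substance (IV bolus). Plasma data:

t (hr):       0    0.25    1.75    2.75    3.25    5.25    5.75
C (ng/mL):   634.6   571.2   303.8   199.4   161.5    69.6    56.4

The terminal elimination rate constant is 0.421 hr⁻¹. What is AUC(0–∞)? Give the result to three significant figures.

AUC = 1550 ng/mL·hr

Trapezoidal AUC_0→5.75:
  [0→0.25]: (634.6+571.2)/2 × 0.25 = 150.725
  [0.25→1.75]: (571.2+303.8)/2 × 1.5 = 656.25
  [1.75→2.75]: (303.8+199.4)/2 × 1 = 251.6
  [2.75→3.25]: (199.4+161.5)/2 × 0.5 = 90.225
  [3.25→5.25]: (161.5+69.6)/2 × 2 = 231.1
  [5.25→5.75]: (69.6+56.4)/2 × 0.5 = 31.5
  Sum = 1411.4 ng/mL·hr
Extrapolated tail: C_last / k_e = 56.4 / 0.421 = 133.967
AUC_0→∞ = 1411.4 + 133.967 = 1545.367 ng/mL·hr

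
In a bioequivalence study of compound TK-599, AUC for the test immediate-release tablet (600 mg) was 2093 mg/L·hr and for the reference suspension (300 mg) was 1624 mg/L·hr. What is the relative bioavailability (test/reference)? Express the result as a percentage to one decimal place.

F_rel = 64.4%

F_rel = (AUC_test/D_test) / (AUC_ref/D_ref)
      = (2093/600) / (1624/300)
      = 3.48833 / 5.41333 = 0.6444 = 64.44%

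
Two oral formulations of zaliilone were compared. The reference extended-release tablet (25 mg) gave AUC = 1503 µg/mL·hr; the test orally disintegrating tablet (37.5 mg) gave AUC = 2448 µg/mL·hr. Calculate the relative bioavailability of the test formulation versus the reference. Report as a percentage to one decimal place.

F_rel = (AUC_test/D_test) / (AUC_ref/D_ref)
      = (2448/37.5) / (1503/25)
      = 65.28 / 60.12 = 1.0858 = 108.58%

F_rel = 108.6%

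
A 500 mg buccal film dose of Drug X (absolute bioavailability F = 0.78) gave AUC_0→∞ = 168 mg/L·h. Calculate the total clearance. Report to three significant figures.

CL = F × Dose / AUC_0→∞
   = 0.78 × 500 / 168 = 2.32143 L/h

CL = 2.32 L/h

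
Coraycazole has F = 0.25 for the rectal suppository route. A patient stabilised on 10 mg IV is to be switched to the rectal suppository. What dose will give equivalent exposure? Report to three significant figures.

D_rectal = 40.0 mg

For equal systemic exposure: F × D_ev = D_iv
D_ev = D_iv / F = 10 / 0.25 = 40 mg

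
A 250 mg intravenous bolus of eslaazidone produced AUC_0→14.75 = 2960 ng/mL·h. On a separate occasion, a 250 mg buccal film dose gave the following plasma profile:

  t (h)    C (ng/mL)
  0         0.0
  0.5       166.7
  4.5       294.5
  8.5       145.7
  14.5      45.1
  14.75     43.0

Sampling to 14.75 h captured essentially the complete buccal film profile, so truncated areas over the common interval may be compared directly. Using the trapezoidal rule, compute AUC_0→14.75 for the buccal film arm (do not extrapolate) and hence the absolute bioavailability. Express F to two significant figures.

F = 0.82

Trapezoidal AUC_0→14.75 (buccal film):
  [0→0.5]: (0.0+166.7)/2 × 0.5 = 41.675
  [0.5→4.5]: (166.7+294.5)/2 × 4 = 922.4
  [4.5→8.5]: (294.5+145.7)/2 × 4 = 880.4
  [8.5→14.5]: (145.7+45.1)/2 × 6 = 572.4
  [14.5→14.75]: (45.1+43.0)/2 × 0.25 = 11.0125
  Sum = 2427.8875 ng/mL·h
F = (AUC_ev/D_ev)/(AUC_iv/D_iv) = (2427.8875/250)/(2960/250) = 9.71155/11.84 = 0.8202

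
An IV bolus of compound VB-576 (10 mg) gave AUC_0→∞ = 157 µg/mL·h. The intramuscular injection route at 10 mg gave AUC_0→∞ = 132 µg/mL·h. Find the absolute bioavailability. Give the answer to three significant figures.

F = 0.841

F = (AUC_ev / D_ev) / (AUC_iv / D_iv)
  = (132/10) / (157/10)
  = 13.2 / 15.7 = 0.8408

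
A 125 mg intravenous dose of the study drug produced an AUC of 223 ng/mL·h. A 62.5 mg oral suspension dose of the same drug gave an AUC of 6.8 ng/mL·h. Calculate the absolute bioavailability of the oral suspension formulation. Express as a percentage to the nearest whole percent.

F = (AUC_ev / D_ev) / (AUC_iv / D_iv)
  = (6.8/62.5) / (223/125)
  = 0.1088 / 1.784 = 0.0610
  = 6.10%

F = 6%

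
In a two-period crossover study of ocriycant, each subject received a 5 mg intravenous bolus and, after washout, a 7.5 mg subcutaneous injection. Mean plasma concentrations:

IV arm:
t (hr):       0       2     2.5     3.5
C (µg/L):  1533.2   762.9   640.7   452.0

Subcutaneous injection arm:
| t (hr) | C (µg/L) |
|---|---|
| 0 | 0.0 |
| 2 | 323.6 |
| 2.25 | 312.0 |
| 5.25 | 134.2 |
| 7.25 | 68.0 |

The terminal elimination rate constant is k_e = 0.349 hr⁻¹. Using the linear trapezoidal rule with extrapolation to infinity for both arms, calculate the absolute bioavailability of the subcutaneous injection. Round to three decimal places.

F = 0.218

Trapezoidal AUC_0→3.5 (IV):
  [0→2]: (1533.2+762.9)/2 × 2 = 2296.1
  [2→2.5]: (762.9+640.7)/2 × 0.5 = 350.9
  [2.5→3.5]: (640.7+452.0)/2 × 1 = 546.35
  Sum = 3193.35 µg/L·hr
IV tail: 452.0/0.349 = 1295.129; AUC_iv,0→∞ = 3193.35 + 1295.129 = 4488.479 µg/L·hr
Trapezoidal AUC_0→7.25 (subcutaneous injection):
  [0→2]: (0.0+323.6)/2 × 2 = 323.6
  [2→2.25]: (323.6+312.0)/2 × 0.25 = 79.45
  [2.25→5.25]: (312.0+134.2)/2 × 3 = 669.3
  [5.25→7.25]: (134.2+68.0)/2 × 2 = 202.2
  Sum = 1274.55 µg/L·hr
subcutaneous injection tail: 68.0/0.349 = 194.842; AUC_ev,0→∞ = 1274.55 + 194.842 = 1469.392 µg/L·hr
F = (AUC_ev/D_ev)/(AUC_iv/D_iv) = (1469.392/7.5)/(4488.479/5) = 195.919/897.6958 = 0.2182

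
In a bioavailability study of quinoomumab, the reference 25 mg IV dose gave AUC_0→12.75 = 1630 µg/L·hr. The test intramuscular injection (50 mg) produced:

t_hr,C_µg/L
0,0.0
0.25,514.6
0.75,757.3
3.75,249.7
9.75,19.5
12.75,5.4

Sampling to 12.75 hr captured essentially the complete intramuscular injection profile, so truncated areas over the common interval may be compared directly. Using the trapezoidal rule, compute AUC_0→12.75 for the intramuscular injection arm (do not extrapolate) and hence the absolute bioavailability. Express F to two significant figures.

F = 0.84

Trapezoidal AUC_0→12.75 (intramuscular injection):
  [0→0.25]: (0.0+514.6)/2 × 0.25 = 64.325
  [0.25→0.75]: (514.6+757.3)/2 × 0.5 = 317.975
  [0.75→3.75]: (757.3+249.7)/2 × 3 = 1510.5
  [3.75→9.75]: (249.7+19.5)/2 × 6 = 807.6
  [9.75→12.75]: (19.5+5.4)/2 × 3 = 37.35
  Sum = 2737.75 µg/L·hr
F = (AUC_ev/D_ev)/(AUC_iv/D_iv) = (2737.75/50)/(1630/25) = 54.755/65.2 = 0.8398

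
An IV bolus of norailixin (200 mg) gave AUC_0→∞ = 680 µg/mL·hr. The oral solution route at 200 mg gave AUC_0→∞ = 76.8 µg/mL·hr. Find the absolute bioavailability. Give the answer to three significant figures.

F = 0.113

F = (AUC_ev / D_ev) / (AUC_iv / D_iv)
  = (76.8/200) / (680/200)
  = 0.384 / 3.4 = 0.1129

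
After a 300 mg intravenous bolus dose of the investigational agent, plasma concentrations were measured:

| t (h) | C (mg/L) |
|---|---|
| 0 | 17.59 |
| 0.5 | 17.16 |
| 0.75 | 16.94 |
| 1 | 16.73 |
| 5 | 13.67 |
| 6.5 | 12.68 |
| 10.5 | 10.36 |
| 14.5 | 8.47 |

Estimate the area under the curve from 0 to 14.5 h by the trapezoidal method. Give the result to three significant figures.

Trapezoidal AUC_0→14.5:
  [0→0.5]: (17.59+17.16)/2 × 0.5 = 8.6875
  [0.5→0.75]: (17.16+16.94)/2 × 0.25 = 4.2625
  [0.75→1]: (16.94+16.73)/2 × 0.25 = 4.20875
  [1→5]: (16.73+13.67)/2 × 4 = 60.8
  [5→6.5]: (13.67+12.68)/2 × 1.5 = 19.7625
  [6.5→10.5]: (12.68+10.36)/2 × 4 = 46.08
  [10.5→14.5]: (10.36+8.47)/2 × 4 = 37.66
  Sum = 181.46125 mg/L·h

AUC = 181 mg/L·h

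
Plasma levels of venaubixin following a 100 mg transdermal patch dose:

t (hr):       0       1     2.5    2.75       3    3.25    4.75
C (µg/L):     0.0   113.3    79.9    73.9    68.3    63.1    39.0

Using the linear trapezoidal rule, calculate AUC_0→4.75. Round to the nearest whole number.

Trapezoidal AUC_0→4.75:
  [0→1]: (0.0+113.3)/2 × 1 = 56.65
  [1→2.5]: (113.3+79.9)/2 × 1.5 = 144.9
  [2.5→2.75]: (79.9+73.9)/2 × 0.25 = 19.225
  [2.75→3]: (73.9+68.3)/2 × 0.25 = 17.775
  [3→3.25]: (68.3+63.1)/2 × 0.25 = 16.425
  [3.25→4.75]: (63.1+39.0)/2 × 1.5 = 76.575
  Sum = 331.55 µg/L·hr

AUC = 332 µg/L·hr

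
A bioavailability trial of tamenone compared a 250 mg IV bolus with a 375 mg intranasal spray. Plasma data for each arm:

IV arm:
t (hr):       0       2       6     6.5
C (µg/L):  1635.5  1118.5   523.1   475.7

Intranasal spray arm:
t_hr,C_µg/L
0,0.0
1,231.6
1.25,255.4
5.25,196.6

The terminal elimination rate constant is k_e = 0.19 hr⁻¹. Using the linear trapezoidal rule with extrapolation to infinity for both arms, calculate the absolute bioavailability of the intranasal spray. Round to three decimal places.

Trapezoidal AUC_0→6.5 (IV):
  [0→2]: (1635.5+1118.5)/2 × 2 = 2754.0
  [2→6]: (1118.5+523.1)/2 × 4 = 3283.2
  [6→6.5]: (523.1+475.7)/2 × 0.5 = 249.7
  Sum = 6286.9 µg/L·hr
IV tail: 475.7/0.19 = 2503.684; AUC_iv,0→∞ = 6286.9 + 2503.684 = 8790.584 µg/L·hr
Trapezoidal AUC_0→5.25 (intranasal spray):
  [0→1]: (0.0+231.6)/2 × 1 = 115.8
  [1→1.25]: (231.6+255.4)/2 × 0.25 = 60.875
  [1.25→5.25]: (255.4+196.6)/2 × 4 = 904.0
  Sum = 1080.675 µg/L·hr
intranasal spray tail: 196.6/0.19 = 1034.737; AUC_ev,0→∞ = 1080.675 + 1034.737 = 2115.412 µg/L·hr
F = (AUC_ev/D_ev)/(AUC_iv/D_iv) = (2115.412/375)/(8790.584/250) = 5.6411/35.162336 = 0.1604

F = 0.160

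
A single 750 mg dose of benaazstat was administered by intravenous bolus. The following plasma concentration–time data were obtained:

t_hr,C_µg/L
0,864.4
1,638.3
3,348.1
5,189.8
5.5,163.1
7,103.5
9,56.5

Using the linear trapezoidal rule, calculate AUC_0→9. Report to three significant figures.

Trapezoidal AUC_0→9:
  [0→1]: (864.4+638.3)/2 × 1 = 751.35
  [1→3]: (638.3+348.1)/2 × 2 = 986.4
  [3→5]: (348.1+189.8)/2 × 2 = 537.9
  [5→5.5]: (189.8+163.1)/2 × 0.5 = 88.225
  [5.5→7]: (163.1+103.5)/2 × 1.5 = 199.95
  [7→9]: (103.5+56.5)/2 × 2 = 160.0
  Sum = 2723.825 µg/L·hr

AUC = 2720 µg/L·hr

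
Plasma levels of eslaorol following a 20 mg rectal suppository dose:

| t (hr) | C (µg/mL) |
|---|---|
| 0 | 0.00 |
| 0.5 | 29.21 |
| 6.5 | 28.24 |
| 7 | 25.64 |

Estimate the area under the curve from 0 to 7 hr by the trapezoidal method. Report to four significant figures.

Trapezoidal AUC_0→7:
  [0→0.5]: (0.00+29.21)/2 × 0.5 = 7.3025
  [0.5→6.5]: (29.21+28.24)/2 × 6 = 172.35
  [6.5→7]: (28.24+25.64)/2 × 0.5 = 13.47
  Sum = 193.1225 µg/mL·hr

AUC = 193.1 µg/mL·hr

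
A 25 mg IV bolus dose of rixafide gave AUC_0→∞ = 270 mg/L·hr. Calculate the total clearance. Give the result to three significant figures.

CL = Dose_iv / AUC_0→∞
   = 25 / 270 = 0.0925926 L/hr

CL = 0.0926 L/hr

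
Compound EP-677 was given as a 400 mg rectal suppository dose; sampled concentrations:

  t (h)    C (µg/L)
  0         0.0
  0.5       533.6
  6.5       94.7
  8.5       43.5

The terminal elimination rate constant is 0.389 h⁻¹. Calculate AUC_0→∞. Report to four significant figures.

Trapezoidal AUC_0→8.5:
  [0→0.5]: (0.0+533.6)/2 × 0.5 = 133.4
  [0.5→6.5]: (533.6+94.7)/2 × 6 = 1884.9
  [6.5→8.5]: (94.7+43.5)/2 × 2 = 138.2
  Sum = 2156.5 µg/L·h
Extrapolated tail: C_last / k_e = 43.5 / 0.389 = 111.825
AUC_0→∞ = 2156.5 + 111.825 = 2268.325 µg/L·h

AUC = 2268 µg/L·h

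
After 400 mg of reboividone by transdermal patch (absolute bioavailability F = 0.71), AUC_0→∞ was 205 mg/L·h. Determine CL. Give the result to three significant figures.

CL = F × Dose / AUC_0→∞
   = 0.71 × 400 / 205 = 1.38537 L/h

CL = 1.39 L/h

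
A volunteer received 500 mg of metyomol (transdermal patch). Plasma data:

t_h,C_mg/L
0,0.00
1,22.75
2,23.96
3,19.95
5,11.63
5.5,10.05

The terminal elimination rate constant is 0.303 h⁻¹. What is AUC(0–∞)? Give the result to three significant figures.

Trapezoidal AUC_0→5.5:
  [0→1]: (0.00+22.75)/2 × 1 = 11.375
  [1→2]: (22.75+23.96)/2 × 1 = 23.355
  [2→3]: (23.96+19.95)/2 × 1 = 21.955
  [3→5]: (19.95+11.63)/2 × 2 = 31.58
  [5→5.5]: (11.63+10.05)/2 × 0.5 = 5.42
  Sum = 93.685 mg/L·h
Extrapolated tail: C_last / k_e = 10.05 / 0.303 = 33.168
AUC_0→∞ = 93.685 + 33.168 = 126.853 mg/L·h

AUC = 127 mg/L·h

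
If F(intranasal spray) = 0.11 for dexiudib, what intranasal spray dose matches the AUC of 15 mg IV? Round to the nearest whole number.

D_intranasal = 136 mg

For equal systemic exposure: F × D_ev = D_iv
D_ev = D_iv / F = 15 / 0.11 = 136.364 mg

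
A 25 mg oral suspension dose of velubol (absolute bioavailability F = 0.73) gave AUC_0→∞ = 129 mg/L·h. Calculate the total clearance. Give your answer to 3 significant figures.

CL = F × Dose / AUC_0→∞
   = 0.73 × 25 / 129 = 0.141473 L/h

CL = 0.141 L/h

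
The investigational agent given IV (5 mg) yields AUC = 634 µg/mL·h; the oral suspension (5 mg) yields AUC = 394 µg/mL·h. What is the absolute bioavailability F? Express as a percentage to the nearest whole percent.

F = 62%

F = (AUC_ev / D_ev) / (AUC_iv / D_iv)
  = (394/5) / (634/5)
  = 78.8 / 126.8 = 0.6215
  = 62.15%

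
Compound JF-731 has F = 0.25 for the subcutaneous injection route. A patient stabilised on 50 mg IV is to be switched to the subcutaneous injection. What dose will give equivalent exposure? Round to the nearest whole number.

For equal systemic exposure: F × D_ev = D_iv
D_ev = D_iv / F = 50 / 0.25 = 200 mg

D_subcutaneous = 200 mg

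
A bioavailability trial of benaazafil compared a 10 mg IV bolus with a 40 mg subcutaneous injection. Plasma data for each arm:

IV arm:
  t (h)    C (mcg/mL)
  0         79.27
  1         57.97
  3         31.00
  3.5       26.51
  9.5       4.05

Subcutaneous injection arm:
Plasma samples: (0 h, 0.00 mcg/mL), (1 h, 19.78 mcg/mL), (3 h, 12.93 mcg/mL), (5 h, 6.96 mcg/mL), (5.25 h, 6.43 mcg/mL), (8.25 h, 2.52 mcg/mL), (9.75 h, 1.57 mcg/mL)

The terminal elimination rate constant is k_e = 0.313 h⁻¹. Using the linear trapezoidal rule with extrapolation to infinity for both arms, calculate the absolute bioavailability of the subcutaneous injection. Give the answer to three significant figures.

Trapezoidal AUC_0→9.5 (IV):
  [0→1]: (79.27+57.97)/2 × 1 = 68.62
  [1→3]: (57.97+31.00)/2 × 2 = 88.97
  [3→3.5]: (31.00+26.51)/2 × 0.5 = 14.3775
  [3.5→9.5]: (26.51+4.05)/2 × 6 = 91.68
  Sum = 263.6475 mcg/mL·h
IV tail: 4.05/0.313 = 12.939; AUC_iv,0→∞ = 263.6475 + 12.939 = 276.5865 mcg/mL·h
Trapezoidal AUC_0→9.75 (subcutaneous injection):
  [0→1]: (0.00+19.78)/2 × 1 = 9.89
  [1→3]: (19.78+12.93)/2 × 2 = 32.71
  [3→5]: (12.93+6.96)/2 × 2 = 19.89
  [5→5.25]: (6.96+6.43)/2 × 0.25 = 1.67375
  [5.25→8.25]: (6.43+2.52)/2 × 3 = 13.425
  [8.25→9.75]: (2.52+1.57)/2 × 1.5 = 3.0675
  Sum = 80.65625 mcg/mL·h
subcutaneous injection tail: 1.57/0.313 = 5.016; AUC_ev,0→∞ = 80.65625 + 5.016 = 85.67225 mcg/mL·h
F = (AUC_ev/D_ev)/(AUC_iv/D_iv) = (85.67225/40)/(276.5865/10) = 2.14181/27.65865 = 0.0774

F = 0.0774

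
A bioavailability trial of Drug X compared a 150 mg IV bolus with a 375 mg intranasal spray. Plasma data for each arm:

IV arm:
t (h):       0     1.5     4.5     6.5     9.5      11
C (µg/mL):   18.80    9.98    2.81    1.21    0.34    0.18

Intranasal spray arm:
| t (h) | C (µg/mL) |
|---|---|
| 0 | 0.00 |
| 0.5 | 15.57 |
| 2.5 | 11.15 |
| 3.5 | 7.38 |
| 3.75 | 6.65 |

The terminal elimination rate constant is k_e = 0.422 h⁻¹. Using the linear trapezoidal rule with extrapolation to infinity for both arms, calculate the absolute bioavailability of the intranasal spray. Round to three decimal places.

Trapezoidal AUC_0→11 (IV):
  [0→1.5]: (18.80+9.98)/2 × 1.5 = 21.585
  [1.5→4.5]: (9.98+2.81)/2 × 3 = 19.185
  [4.5→6.5]: (2.81+1.21)/2 × 2 = 4.02
  [6.5→9.5]: (1.21+0.34)/2 × 3 = 2.325
  [9.5→11]: (0.34+0.18)/2 × 1.5 = 0.39
  Sum = 47.505 µg/mL·h
IV tail: 0.18/0.422 = 0.427; AUC_iv,0→∞ = 47.505 + 0.427 = 47.932 µg/mL·h
Trapezoidal AUC_0→3.75 (intranasal spray):
  [0→0.5]: (0.00+15.57)/2 × 0.5 = 3.8925
  [0.5→2.5]: (15.57+11.15)/2 × 2 = 26.72
  [2.5→3.5]: (11.15+7.38)/2 × 1 = 9.265
  [3.5→3.75]: (7.38+6.65)/2 × 0.25 = 1.75375
  Sum = 41.63125 µg/mL·h
intranasal spray tail: 6.65/0.422 = 15.758; AUC_ev,0→∞ = 41.63125 + 15.758 = 57.38925 µg/mL·h
F = (AUC_ev/D_ev)/(AUC_iv/D_iv) = (57.38925/375)/(47.932/150) = 0.153038/0.319547 = 0.4789

F = 0.479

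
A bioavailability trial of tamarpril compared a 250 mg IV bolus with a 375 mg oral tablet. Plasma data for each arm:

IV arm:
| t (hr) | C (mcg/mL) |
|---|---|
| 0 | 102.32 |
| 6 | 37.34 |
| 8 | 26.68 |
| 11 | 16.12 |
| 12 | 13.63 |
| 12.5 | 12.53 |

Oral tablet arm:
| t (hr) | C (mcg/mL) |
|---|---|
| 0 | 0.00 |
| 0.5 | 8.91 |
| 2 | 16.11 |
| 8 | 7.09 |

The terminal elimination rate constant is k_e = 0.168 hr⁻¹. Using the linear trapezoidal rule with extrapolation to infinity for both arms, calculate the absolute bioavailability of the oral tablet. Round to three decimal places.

Trapezoidal AUC_0→12.5 (IV):
  [0→6]: (102.32+37.34)/2 × 6 = 418.98
  [6→8]: (37.34+26.68)/2 × 2 = 64.02
  [8→11]: (26.68+16.12)/2 × 3 = 64.2
  [11→12]: (16.12+13.63)/2 × 1 = 14.875
  [12→12.5]: (13.63+12.53)/2 × 0.5 = 6.54
  Sum = 568.615 mcg/mL·hr
IV tail: 12.53/0.168 = 74.583; AUC_iv,0→∞ = 568.615 + 74.583 = 643.198 mcg/mL·hr
Trapezoidal AUC_0→8 (oral tablet):
  [0→0.5]: (0.00+8.91)/2 × 0.5 = 2.2275
  [0.5→2]: (8.91+16.11)/2 × 1.5 = 18.765
  [2→8]: (16.11+7.09)/2 × 6 = 69.6
  Sum = 90.5925 mcg/mL·hr
oral tablet tail: 7.09/0.168 = 42.202; AUC_ev,0→∞ = 90.5925 + 42.202 = 132.7945 mcg/mL·hr
F = (AUC_ev/D_ev)/(AUC_iv/D_iv) = (132.7945/375)/(643.198/250) = 0.354119/2.572792 = 0.1376

F = 0.138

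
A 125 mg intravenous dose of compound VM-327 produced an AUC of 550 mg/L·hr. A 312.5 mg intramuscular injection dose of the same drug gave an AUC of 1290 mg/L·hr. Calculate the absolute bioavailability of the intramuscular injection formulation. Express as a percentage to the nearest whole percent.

F = 94%

F = (AUC_ev / D_ev) / (AUC_iv / D_iv)
  = (1290/312.5) / (550/125)
  = 4.128 / 4.4 = 0.9382
  = 93.82%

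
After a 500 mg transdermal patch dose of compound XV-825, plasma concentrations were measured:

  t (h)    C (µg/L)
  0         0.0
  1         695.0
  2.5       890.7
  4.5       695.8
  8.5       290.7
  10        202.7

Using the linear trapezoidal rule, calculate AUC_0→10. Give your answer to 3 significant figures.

Trapezoidal AUC_0→10:
  [0→1]: (0.0+695.0)/2 × 1 = 347.5
  [1→2.5]: (695.0+890.7)/2 × 1.5 = 1189.275
  [2.5→4.5]: (890.7+695.8)/2 × 2 = 1586.5
  [4.5→8.5]: (695.8+290.7)/2 × 4 = 1973.0
  [8.5→10]: (290.7+202.7)/2 × 1.5 = 370.05
  Sum = 5466.325 µg/L·h

AUC = 5470 µg/L·h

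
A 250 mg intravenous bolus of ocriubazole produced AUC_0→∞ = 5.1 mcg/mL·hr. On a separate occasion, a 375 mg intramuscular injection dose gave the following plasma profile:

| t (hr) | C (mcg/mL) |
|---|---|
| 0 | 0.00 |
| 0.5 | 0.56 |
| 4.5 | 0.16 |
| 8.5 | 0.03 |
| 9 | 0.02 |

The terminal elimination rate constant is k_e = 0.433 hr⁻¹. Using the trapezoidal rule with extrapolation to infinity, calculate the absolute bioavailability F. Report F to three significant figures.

Trapezoidal AUC_0→9 (intramuscular injection):
  [0→0.5]: (0.00+0.56)/2 × 0.5 = 0.14
  [0.5→4.5]: (0.56+0.16)/2 × 4 = 1.44
  [4.5→8.5]: (0.16+0.03)/2 × 4 = 0.38
  [8.5→9]: (0.03+0.02)/2 × 0.5 = 0.0125
  Sum = 1.9725 mcg/mL·hr
Tail: C_last/k_e = 0.02/0.433 = 0.046
AUC_0→∞ (intramuscular injection) = 1.9725 + 0.046 = 2.0185 mcg/mL·hr
F = (AUC_ev/D_ev)/(AUC_iv/D_iv) = (2.0185/375)/(5.1/250) = 0.00538267/0.0204 = 0.2639

F = 0.264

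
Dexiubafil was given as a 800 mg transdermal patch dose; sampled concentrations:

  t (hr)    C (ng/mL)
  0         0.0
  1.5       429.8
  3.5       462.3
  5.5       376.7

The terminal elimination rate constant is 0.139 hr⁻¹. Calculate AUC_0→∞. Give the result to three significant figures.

Trapezoidal AUC_0→5.5:
  [0→1.5]: (0.0+429.8)/2 × 1.5 = 322.35
  [1.5→3.5]: (429.8+462.3)/2 × 2 = 892.1
  [3.5→5.5]: (462.3+376.7)/2 × 2 = 839.0
  Sum = 2053.45 ng/mL·hr
Extrapolated tail: C_last / k_e = 376.7 / 0.139 = 2710.072
AUC_0→∞ = 2053.45 + 2710.072 = 4763.522 ng/mL·hr

AUC = 4760 ng/mL·hr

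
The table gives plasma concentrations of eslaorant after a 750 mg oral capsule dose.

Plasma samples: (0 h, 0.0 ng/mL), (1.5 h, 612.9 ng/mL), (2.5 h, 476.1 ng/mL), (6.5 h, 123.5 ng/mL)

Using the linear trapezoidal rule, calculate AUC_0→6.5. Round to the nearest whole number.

AUC = 2203 ng/mL·h

Trapezoidal AUC_0→6.5:
  [0→1.5]: (0.0+612.9)/2 × 1.5 = 459.675
  [1.5→2.5]: (612.9+476.1)/2 × 1 = 544.5
  [2.5→6.5]: (476.1+123.5)/2 × 4 = 1199.2
  Sum = 2203.375 ng/mL·h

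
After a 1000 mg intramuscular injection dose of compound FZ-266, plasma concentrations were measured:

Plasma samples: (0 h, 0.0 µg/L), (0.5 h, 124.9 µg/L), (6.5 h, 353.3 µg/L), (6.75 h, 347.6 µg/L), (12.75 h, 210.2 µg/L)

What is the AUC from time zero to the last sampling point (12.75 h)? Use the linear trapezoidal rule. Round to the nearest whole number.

Trapezoidal AUC_0→12.75:
  [0→0.5]: (0.0+124.9)/2 × 0.5 = 31.225
  [0.5→6.5]: (124.9+353.3)/2 × 6 = 1434.6
  [6.5→6.75]: (353.3+347.6)/2 × 0.25 = 87.6125
  [6.75→12.75]: (347.6+210.2)/2 × 6 = 1673.4
  Sum = 3226.8375 µg/L·h

AUC = 3227 µg/L·h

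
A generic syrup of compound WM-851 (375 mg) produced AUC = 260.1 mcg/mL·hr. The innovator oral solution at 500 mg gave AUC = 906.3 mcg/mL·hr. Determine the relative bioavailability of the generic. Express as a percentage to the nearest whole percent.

F_rel = 38%

F_rel = (AUC_test/D_test) / (AUC_ref/D_ref)
      = (260.1/375) / (906.3/500)
      = 0.6936 / 1.8126 = 0.3827 = 38.27%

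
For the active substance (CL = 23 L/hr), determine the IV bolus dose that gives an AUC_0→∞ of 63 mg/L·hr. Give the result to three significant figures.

Dose = 1450 mg

Dose_iv = CL × AUC_0→∞
     = 23 × 63 = 1449 mg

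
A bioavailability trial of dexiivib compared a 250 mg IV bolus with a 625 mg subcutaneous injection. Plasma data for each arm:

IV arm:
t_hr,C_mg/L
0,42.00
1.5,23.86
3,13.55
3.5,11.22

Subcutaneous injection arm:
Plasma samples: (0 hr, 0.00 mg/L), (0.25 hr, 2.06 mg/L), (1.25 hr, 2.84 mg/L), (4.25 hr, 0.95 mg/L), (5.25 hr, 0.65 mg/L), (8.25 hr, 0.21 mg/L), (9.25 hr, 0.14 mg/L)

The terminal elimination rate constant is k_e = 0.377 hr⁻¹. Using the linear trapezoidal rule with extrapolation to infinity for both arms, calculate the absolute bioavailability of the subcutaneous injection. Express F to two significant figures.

Trapezoidal AUC_0→3.5 (IV):
  [0→1.5]: (42.00+23.86)/2 × 1.5 = 49.395
  [1.5→3]: (23.86+13.55)/2 × 1.5 = 28.0575
  [3→3.5]: (13.55+11.22)/2 × 0.5 = 6.1925
  Sum = 83.645 mg/L·hr
IV tail: 11.22/0.377 = 29.761; AUC_iv,0→∞ = 83.645 + 29.761 = 113.406 mg/L·hr
Trapezoidal AUC_0→9.25 (subcutaneous injection):
  [0→0.25]: (0.00+2.06)/2 × 0.25 = 0.2575
  [0.25→1.25]: (2.06+2.84)/2 × 1 = 2.45
  [1.25→4.25]: (2.84+0.95)/2 × 3 = 5.685
  [4.25→5.25]: (0.95+0.65)/2 × 1 = 0.8
  [5.25→8.25]: (0.65+0.21)/2 × 3 = 1.29
  [8.25→9.25]: (0.21+0.14)/2 × 1 = 0.175
  Sum = 10.6575 mg/L·hr
subcutaneous injection tail: 0.14/0.377 = 0.371; AUC_ev,0→∞ = 10.6575 + 0.371 = 11.0285 mg/L·hr
F = (AUC_ev/D_ev)/(AUC_iv/D_iv) = (11.0285/625)/(113.406/250) = 0.0176456/0.453624 = 0.0389

F = 0.039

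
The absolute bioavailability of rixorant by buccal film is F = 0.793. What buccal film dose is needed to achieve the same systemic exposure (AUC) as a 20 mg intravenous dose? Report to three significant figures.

For equal systemic exposure: F × D_ev = D_iv
D_ev = D_iv / F = 20 / 0.793 = 25.2207 mg

D_buccal = 25.2 mg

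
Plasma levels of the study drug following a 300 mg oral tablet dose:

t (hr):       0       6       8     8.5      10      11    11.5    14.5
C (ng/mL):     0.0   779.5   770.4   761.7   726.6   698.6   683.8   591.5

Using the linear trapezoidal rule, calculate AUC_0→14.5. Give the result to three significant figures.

AUC = 8360 ng/mL·hr

Trapezoidal AUC_0→14.5:
  [0→6]: (0.0+779.5)/2 × 6 = 2338.5
  [6→8]: (779.5+770.4)/2 × 2 = 1549.9
  [8→8.5]: (770.4+761.7)/2 × 0.5 = 383.025
  [8.5→10]: (761.7+726.6)/2 × 1.5 = 1116.225
  [10→11]: (726.6+698.6)/2 × 1 = 712.6
  [11→11.5]: (698.6+683.8)/2 × 0.5 = 345.6
  [11.5→14.5]: (683.8+591.5)/2 × 3 = 1912.95
  Sum = 8358.8 ng/mL·hr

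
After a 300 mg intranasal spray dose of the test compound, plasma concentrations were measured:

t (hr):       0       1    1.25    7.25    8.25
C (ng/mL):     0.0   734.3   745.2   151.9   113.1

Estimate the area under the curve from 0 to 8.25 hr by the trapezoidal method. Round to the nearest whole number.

Trapezoidal AUC_0→8.25:
  [0→1]: (0.0+734.3)/2 × 1 = 367.15
  [1→1.25]: (734.3+745.2)/2 × 0.25 = 184.9375
  [1.25→7.25]: (745.2+151.9)/2 × 6 = 2691.3
  [7.25→8.25]: (151.9+113.1)/2 × 1 = 132.5
  Sum = 3375.8875 ng/mL·hr

AUC = 3376 ng/mL·hr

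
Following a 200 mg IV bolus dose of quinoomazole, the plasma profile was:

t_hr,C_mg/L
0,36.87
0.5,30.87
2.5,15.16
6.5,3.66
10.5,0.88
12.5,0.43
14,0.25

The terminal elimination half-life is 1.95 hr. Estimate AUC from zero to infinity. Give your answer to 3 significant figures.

Trapezoidal AUC_0→14:
  [0→0.5]: (36.87+30.87)/2 × 0.5 = 16.935
  [0.5→2.5]: (30.87+15.16)/2 × 2 = 46.03
  [2.5→6.5]: (15.16+3.66)/2 × 4 = 37.64
  [6.5→10.5]: (3.66+0.88)/2 × 4 = 9.08
  [10.5→12.5]: (0.88+0.43)/2 × 2 = 1.31
  [12.5→14]: (0.43+0.25)/2 × 1.5 = 0.51
  Sum = 111.505 mg/L·hr
k_e = ln2 / t½ = 0.693147 / 1.95 = 0.3555 hr^-1
Extrapolated tail: C_last / k_e = 0.25 / 0.3555 = 0.703
AUC_0→∞ = 111.505 + 0.703 = 112.208 mg/L·hr

AUC = 112 mg/L·hr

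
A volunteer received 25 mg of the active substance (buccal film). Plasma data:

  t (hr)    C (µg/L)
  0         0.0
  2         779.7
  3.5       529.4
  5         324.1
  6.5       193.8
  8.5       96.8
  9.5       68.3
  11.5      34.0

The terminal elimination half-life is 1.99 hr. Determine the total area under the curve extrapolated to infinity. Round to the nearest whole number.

AUC = 3363 µg/L·hr

Trapezoidal AUC_0→11.5:
  [0→2]: (0.0+779.7)/2 × 2 = 779.7
  [2→3.5]: (779.7+529.4)/2 × 1.5 = 981.825
  [3.5→5]: (529.4+324.1)/2 × 1.5 = 640.125
  [5→6.5]: (324.1+193.8)/2 × 1.5 = 388.425
  [6.5→8.5]: (193.8+96.8)/2 × 2 = 290.6
  [8.5→9.5]: (96.8+68.3)/2 × 1 = 82.55
  [9.5→11.5]: (68.3+34.0)/2 × 2 = 102.3
  Sum = 3265.525 µg/L·hr
k_e = ln2 / t½ = 0.693147 / 1.99 = 0.3483 hr^-1
Extrapolated tail: C_last / k_e = 34.0 / 0.3483 = 97.617
AUC_0→∞ = 3265.525 + 97.617 = 3363.142 µg/L·hr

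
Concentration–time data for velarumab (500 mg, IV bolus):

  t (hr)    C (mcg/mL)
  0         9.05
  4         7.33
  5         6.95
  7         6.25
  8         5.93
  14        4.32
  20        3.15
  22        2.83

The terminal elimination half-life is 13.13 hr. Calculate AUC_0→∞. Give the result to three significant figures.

Trapezoidal AUC_0→22:
  [0→4]: (9.05+7.33)/2 × 4 = 32.76
  [4→5]: (7.33+6.95)/2 × 1 = 7.14
  [5→7]: (6.95+6.25)/2 × 2 = 13.2
  [7→8]: (6.25+5.93)/2 × 1 = 6.09
  [8→14]: (5.93+4.32)/2 × 6 = 30.75
  [14→20]: (4.32+3.15)/2 × 6 = 22.41
  [20→22]: (3.15+2.83)/2 × 2 = 5.98
  Sum = 118.33 mcg/mL·hr
k_e = ln2 / t½ = 0.693147 / 13.13 = 0.0528 hr^-1
Extrapolated tail: C_last / k_e = 2.83 / 0.0528 = 53.598
AUC_0→∞ = 118.33 + 53.598 = 171.928 mcg/mL·hr

AUC = 172 mcg/mL·hr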